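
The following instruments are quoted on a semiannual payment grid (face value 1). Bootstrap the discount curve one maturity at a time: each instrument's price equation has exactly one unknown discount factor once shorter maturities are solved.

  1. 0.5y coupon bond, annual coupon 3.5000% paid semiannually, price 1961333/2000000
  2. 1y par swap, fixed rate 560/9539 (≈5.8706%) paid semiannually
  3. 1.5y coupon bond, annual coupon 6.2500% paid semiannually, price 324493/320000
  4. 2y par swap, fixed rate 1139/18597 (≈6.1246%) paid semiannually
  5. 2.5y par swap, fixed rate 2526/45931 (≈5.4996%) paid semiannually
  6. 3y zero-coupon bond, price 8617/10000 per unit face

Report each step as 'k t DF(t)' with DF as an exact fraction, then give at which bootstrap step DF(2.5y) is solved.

step 1 [0.5y] bond c/2=7/400: DF=(1961333/2000000 − 7/400·(0))/(1+7/400) = 4819/5000 ≈ 0.963800
step 2 [1y] swap r/2=280/9539: DF=(1 − 280/9539·(0.963800))/(1+280/9539) = 118/125 ≈ 0.944000
step 3 [1.5y] bond c/2=1/32: DF=(324493/320000 − 1/32·(0.963800+0.944000))/(1+1/32) = 1851/2000 ≈ 0.925500
step 4 [2y] swap r/2=1139/37194: DF=(1 − 1139/37194·(0.963800+0.944000+0.925500))/(1+1139/37194) = 8861/10000 ≈ 0.886100
step 5 [2.5y] swap r/2=1263/45931: DF=(1 − 1263/45931·(0.963800+0.944000+0.925500+0.886100))/(1+1263/45931) = 8737/10000 ≈ 0.873700
step 6 [3y] zero: DF = P = 8617/10000 ≈ 0.861700

1 1/2 4819/5000
2 1 118/125
3 3/2 1851/2000
4 2 8861/10000
5 5/2 8737/10000
6 3 8617/10000
DF(2.5y) is solved at step 5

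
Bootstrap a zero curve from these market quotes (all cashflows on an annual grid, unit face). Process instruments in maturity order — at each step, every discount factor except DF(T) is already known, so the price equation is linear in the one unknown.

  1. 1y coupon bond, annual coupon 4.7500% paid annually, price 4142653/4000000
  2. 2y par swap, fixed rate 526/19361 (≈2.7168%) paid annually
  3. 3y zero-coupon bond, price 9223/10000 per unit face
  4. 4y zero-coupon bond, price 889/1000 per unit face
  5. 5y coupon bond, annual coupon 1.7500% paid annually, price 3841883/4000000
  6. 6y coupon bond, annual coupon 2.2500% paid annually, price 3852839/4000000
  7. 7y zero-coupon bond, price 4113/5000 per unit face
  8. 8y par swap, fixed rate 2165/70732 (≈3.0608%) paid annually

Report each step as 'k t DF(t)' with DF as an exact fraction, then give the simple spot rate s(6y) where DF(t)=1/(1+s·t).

step 1 [1y] bond c/1=19/400: DF=(4142653/4000000 − 19/400·(0))/(1+19/400) = 9887/10000 ≈ 0.988700
step 2 [2y] swap r/1=526/19361: DF=(1 − 526/19361·(0.988700))/(1+526/19361) = 4737/5000 ≈ 0.947400
step 3 [3y] zero: DF = P = 9223/10000 ≈ 0.922300
step 4 [4y] zero: DF = P = 889/1000 ≈ 0.889000
step 5 [5y] bond c/1=7/400: DF=(3841883/4000000 − 7/400·(0.988700+0.947400+0.922300+0.889000))/(1+7/400) = 1759/2000 ≈ 0.879500
step 6 [6y] bond c/1=9/400: DF=(3852839/4000000 − 9/400·(0.988700+0.947400+0.922300+0.889000+0.879500))/(1+9/400) = 4201/5000 ≈ 0.840200
step 7 [7y] zero: DF = P = 4113/5000 ≈ 0.822600
step 8 [8y] swap r/1=2165/70732: DF=(1 − 2165/70732·(0.988700+0.947400+0.922300+0.889000+0.879500+0.840200+0.822600))/(1+2165/70732) = 1567/2000 ≈ 0.783500

1 1 9887/10000
2 2 4737/5000
3 3 9223/10000
4 4 889/1000
5 5 1759/2000
6 6 4201/5000
7 7 4113/5000
8 8 1567/2000
s(6y) = (1/(4201/5000) − 1)/(6) = 799/25206 ≈ 3.1699%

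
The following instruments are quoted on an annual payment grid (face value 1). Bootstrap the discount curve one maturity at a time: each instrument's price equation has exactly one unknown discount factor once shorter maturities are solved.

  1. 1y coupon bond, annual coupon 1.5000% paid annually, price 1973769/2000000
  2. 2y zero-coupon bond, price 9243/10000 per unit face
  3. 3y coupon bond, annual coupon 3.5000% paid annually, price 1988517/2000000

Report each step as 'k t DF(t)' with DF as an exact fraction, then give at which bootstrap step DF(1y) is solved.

step 1 [1y] bond c/1=3/200: DF=(1973769/2000000 − 3/200·(0))/(1+3/200) = 9723/10000 ≈ 0.972300
step 2 [2y] zero: DF = P = 9243/10000 ≈ 0.924300
step 3 [3y] bond c/1=7/200: DF=(1988517/2000000 − 7/200·(0.972300+0.924300))/(1+7/200) = 1793/2000 ≈ 0.896500

1 1 9723/10000
2 2 9243/10000
3 3 1793/2000
DF(1y) is solved at step 1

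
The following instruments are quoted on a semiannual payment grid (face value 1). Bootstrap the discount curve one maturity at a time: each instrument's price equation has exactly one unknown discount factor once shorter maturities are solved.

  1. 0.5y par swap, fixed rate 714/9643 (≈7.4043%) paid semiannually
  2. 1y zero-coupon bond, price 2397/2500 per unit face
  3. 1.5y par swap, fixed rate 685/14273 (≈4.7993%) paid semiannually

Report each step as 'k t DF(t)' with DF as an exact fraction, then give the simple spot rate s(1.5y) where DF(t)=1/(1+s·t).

1 1/2 9643/10000
2 1 2397/2500
3 3/2 1863/2000
s(1.5y) = (1/(1863/2000) − 1)/(3/2) = 274/5589 ≈ 4.9025%

step 1 [0.5y] swap r/2=357/9643: DF=(1 − 357/9643·(0))/(1+357/9643) = 9643/10000 ≈ 0.964300
step 2 [1y] zero: DF = P = 2397/2500 ≈ 0.958800
step 3 [1.5y] swap r/2=685/28546: DF=(1 − 685/28546·(0.964300+0.958800))/(1+685/28546) = 1863/2000 ≈ 0.931500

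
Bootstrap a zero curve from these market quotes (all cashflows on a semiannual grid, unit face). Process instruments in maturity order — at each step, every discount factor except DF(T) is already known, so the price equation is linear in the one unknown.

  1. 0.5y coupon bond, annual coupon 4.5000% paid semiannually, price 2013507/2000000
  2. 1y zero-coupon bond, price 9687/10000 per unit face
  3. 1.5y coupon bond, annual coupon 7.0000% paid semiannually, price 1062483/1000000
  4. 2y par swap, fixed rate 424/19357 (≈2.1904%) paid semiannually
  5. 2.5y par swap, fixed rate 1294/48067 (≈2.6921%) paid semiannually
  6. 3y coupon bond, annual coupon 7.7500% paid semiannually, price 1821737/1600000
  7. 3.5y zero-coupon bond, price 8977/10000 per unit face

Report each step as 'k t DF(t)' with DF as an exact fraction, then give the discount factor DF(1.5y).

step 1 [0.5y] bond c/2=9/400: DF=(2013507/2000000 − 9/400·(0))/(1+9/400) = 4923/5000 ≈ 0.984600
step 2 [1y] zero: DF = P = 9687/10000 ≈ 0.968700
step 3 [1.5y] bond c/2=7/200: DF=(1062483/1000000 − 7/200·(0.984600+0.968700))/(1+7/200) = 1921/2000 ≈ 0.960500
step 4 [2y] swap r/2=212/19357: DF=(1 − 212/19357·(0.984600+0.968700+0.960500))/(1+212/19357) = 1197/1250 ≈ 0.957600
step 5 [2.5y] swap r/2=647/48067: DF=(1 − 647/48067·(0.984600+0.968700+0.960500+0.957600))/(1+647/48067) = 9353/10000 ≈ 0.935300
step 6 [3y] bond c/2=31/800: DF=(1821737/1600000 − 31/800·(0.984600+0.968700+0.960500+0.957600+0.935300))/(1+31/800) = 573/625 ≈ 0.916800
step 7 [3.5y] zero: DF = P = 8977/10000 ≈ 0.897700

1 1/2 4923/5000
2 1 9687/10000
3 3/2 1921/2000
4 2 1197/1250
5 5/2 9353/10000
6 3 573/625
7 7/2 8977/10000
DF(1.5y) = 1921/2000 ≈ 0.960500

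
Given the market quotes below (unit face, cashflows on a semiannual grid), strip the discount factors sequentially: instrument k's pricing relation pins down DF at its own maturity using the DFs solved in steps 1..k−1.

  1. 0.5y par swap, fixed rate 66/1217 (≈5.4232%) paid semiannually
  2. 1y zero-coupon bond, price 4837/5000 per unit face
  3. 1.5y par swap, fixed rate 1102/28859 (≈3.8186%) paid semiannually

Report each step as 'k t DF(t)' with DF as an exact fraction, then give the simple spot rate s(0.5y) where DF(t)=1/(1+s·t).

step 1 [0.5y] swap r/2=33/1217: DF=(1 − 33/1217·(0))/(1+33/1217) = 1217/1250 ≈ 0.973600
step 2 [1y] zero: DF = P = 4837/5000 ≈ 0.967400
step 3 [1.5y] swap r/2=551/28859: DF=(1 − 551/28859·(0.973600+0.967400))/(1+551/28859) = 9449/10000 ≈ 0.944900

1 1/2 1217/1250
2 1 4837/5000
3 3/2 9449/10000
s(0.5y) = (1/(1217/1250) − 1)/(1/2) = 66/1217 ≈ 5.4232%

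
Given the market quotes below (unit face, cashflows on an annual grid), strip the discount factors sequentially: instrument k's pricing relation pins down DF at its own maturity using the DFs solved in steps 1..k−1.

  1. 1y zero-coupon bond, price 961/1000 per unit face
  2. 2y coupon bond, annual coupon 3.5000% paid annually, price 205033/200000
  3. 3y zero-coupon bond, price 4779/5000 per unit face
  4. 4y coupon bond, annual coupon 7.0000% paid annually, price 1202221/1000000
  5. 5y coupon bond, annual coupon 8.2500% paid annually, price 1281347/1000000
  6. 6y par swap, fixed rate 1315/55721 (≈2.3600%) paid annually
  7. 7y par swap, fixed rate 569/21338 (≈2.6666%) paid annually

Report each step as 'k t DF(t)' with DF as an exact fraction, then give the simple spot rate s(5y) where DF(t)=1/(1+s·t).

step 1 [1y] zero: DF = P = 961/1000 ≈ 0.961000
step 2 [2y] bond c/1=7/200: DF=(205033/200000 − 7/200·(0.961000))/(1+7/200) = 479/500 ≈ 0.958000
step 3 [3y] zero: DF = P = 4779/5000 ≈ 0.955800
step 4 [4y] bond c/1=7/100: DF=(1202221/1000000 − 7/100·(0.961000+0.958000+0.955800))/(1+7/100) = 1871/2000 ≈ 0.935500
step 5 [5y] bond c/1=33/400: DF=(1281347/1000000 − 33/400·(0.961000+0.958000+0.955800+0.935500))/(1+33/400) = 8933/10000 ≈ 0.893300
step 6 [6y] swap r/1=1315/55721: DF=(1 − 1315/55721·(0.961000+0.958000+0.955800+0.935500+0.893300))/(1+1315/55721) = 1737/2000 ≈ 0.868500
step 7 [7y] swap r/1=569/21338: DF=(1 − 569/21338·(0.961000+0.958000+0.955800+0.935500+0.893300+0.868500))/(1+569/21338) = 8293/10000 ≈ 0.829300

1 1 961/1000
2 2 479/500
3 3 4779/5000
4 4 1871/2000
5 5 8933/10000
6 6 1737/2000
7 7 8293/10000
s(5y) = (1/(8933/10000) − 1)/(5) = 1067/44665 ≈ 2.3889%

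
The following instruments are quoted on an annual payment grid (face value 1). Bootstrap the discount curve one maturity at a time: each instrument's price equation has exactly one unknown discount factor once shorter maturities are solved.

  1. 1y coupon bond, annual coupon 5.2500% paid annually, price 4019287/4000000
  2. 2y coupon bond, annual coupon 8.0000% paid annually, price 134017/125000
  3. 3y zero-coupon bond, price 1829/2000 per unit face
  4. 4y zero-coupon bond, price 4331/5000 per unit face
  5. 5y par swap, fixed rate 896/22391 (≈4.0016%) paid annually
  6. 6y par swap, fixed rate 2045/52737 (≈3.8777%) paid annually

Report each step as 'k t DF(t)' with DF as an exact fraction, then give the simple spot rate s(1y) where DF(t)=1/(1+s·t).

1 1 9547/10000
2 2 461/500
3 3 1829/2000
4 4 4331/5000
5 5 513/625
6 6 1591/2000
s(1y) = (1/(9547/10000) − 1)/(1) = 453/9547 ≈ 4.7449%

step 1 [1y] bond c/1=21/400: DF=(4019287/4000000 − 21/400·(0))/(1+21/400) = 9547/10000 ≈ 0.954700
step 2 [2y] bond c/1=2/25: DF=(134017/125000 − 2/25·(0.954700))/(1+2/25) = 461/500 ≈ 0.922000
step 3 [3y] zero: DF = P = 1829/2000 ≈ 0.914500
step 4 [4y] zero: DF = P = 4331/5000 ≈ 0.866200
step 5 [5y] swap r/1=896/22391: DF=(1 − 896/22391·(0.954700+0.922000+0.914500+0.866200))/(1+896/22391) = 513/625 ≈ 0.820800
step 6 [6y] swap r/1=2045/52737: DF=(1 − 2045/52737·(0.954700+0.922000+0.914500+0.866200+0.820800))/(1+2045/52737) = 1591/2000 ≈ 0.795500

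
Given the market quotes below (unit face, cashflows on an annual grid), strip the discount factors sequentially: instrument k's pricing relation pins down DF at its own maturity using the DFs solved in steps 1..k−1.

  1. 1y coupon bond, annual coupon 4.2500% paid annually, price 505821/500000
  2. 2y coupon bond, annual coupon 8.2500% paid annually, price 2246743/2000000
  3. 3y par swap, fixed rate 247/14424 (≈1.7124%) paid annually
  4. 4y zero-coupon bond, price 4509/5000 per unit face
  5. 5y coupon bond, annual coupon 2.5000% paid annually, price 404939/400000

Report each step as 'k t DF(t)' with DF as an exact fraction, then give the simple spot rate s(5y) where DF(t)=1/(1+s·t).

1 1 1213/1250
2 2 4819/5000
3 3 4753/5000
4 4 4509/5000
5 5 8953/10000
s(5y) = (1/(8953/10000) − 1)/(5) = 1047/44765 ≈ 2.3389%

step 1 [1y] bond c/1=17/400: DF=(505821/500000 − 17/400·(0))/(1+17/400) = 1213/1250 ≈ 0.970400
step 2 [2y] bond c/1=33/400: DF=(2246743/2000000 − 33/400·(0.970400))/(1+33/400) = 4819/5000 ≈ 0.963800
step 3 [3y] swap r/1=247/14424: DF=(1 − 247/14424·(0.970400+0.963800))/(1+247/14424) = 4753/5000 ≈ 0.950600
step 4 [4y] zero: DF = P = 4509/5000 ≈ 0.901800
step 5 [5y] bond c/1=1/40: DF=(404939/400000 − 1/40·(0.970400+0.963800+0.950600+0.901800))/(1+1/40) = 8953/10000 ≈ 0.895300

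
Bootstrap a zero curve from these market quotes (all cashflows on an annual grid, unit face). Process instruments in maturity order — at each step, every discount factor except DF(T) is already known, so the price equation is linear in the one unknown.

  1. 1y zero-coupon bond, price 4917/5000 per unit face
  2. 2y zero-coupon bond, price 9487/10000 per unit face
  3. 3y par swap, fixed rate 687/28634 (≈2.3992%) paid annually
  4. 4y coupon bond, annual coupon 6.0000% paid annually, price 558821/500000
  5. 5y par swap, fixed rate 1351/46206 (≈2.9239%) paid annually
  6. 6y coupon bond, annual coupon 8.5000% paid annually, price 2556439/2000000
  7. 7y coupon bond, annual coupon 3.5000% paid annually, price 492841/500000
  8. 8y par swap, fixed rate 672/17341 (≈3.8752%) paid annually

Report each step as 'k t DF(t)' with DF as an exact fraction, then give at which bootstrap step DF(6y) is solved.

step 1 [1y] zero: DF = P = 4917/5000 ≈ 0.983400
step 2 [2y] zero: DF = P = 9487/10000 ≈ 0.948700
step 3 [3y] swap r/1=687/28634: DF=(1 − 687/28634·(0.983400+0.948700))/(1+687/28634) = 9313/10000 ≈ 0.931300
step 4 [4y] bond c/1=3/50: DF=(558821/500000 − 3/50·(0.983400+0.948700+0.931300))/(1+3/50) = 8923/10000 ≈ 0.892300
step 5 [5y] swap r/1=1351/46206: DF=(1 − 1351/46206·(0.983400+0.948700+0.931300+0.892300))/(1+1351/46206) = 8649/10000 ≈ 0.864900
step 6 [6y] bond c/1=17/200: DF=(2556439/2000000 − 17/200·(0.983400+0.948700+0.931300+0.892300+0.864900))/(1+17/200) = 8161/10000 ≈ 0.816100
step 7 [7y] bond c/1=7/200: DF=(492841/500000 − 7/200·(0.983400+0.948700+0.931300+0.892300+0.864900+0.816100))/(1+7/200) = 1537/2000 ≈ 0.768500
step 8 [8y] swap r/1=672/17341: DF=(1 − 672/17341·(0.983400+0.948700+0.931300+0.892300+0.864900+0.816100+0.768500))/(1+672/17341) = 457/625 ≈ 0.731200

1 1 4917/5000
2 2 9487/10000
3 3 9313/10000
4 4 8923/10000
5 5 8649/10000
6 6 8161/10000
7 7 1537/2000
8 8 457/625
DF(6y) is solved at step 6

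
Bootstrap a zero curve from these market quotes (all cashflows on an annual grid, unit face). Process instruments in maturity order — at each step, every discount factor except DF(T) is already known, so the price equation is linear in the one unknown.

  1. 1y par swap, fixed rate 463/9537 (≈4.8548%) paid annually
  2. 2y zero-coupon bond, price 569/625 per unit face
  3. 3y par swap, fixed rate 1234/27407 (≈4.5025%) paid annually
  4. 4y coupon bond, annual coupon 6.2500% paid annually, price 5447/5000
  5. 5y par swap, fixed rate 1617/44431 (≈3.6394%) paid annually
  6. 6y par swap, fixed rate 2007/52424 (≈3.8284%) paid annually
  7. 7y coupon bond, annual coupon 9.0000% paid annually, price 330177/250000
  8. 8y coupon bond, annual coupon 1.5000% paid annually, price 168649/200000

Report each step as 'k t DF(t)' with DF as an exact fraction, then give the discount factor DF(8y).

1 1 9537/10000
2 2 569/625
3 3 4383/5000
4 4 8641/10000
5 5 8383/10000
6 6 7993/10000
7 7 1947/2500
8 8 3709/5000
DF(8y) = 3709/5000 ≈ 0.741800

step 1 [1y] swap r/1=463/9537: DF=(1 − 463/9537·(0))/(1+463/9537) = 9537/10000 ≈ 0.953700
step 2 [2y] zero: DF = P = 569/625 ≈ 0.910400
step 3 [3y] swap r/1=1234/27407: DF=(1 − 1234/27407·(0.953700+0.910400))/(1+1234/27407) = 4383/5000 ≈ 0.876600
step 4 [4y] bond c/1=1/16: DF=(5447/5000 − 1/16·(0.953700+0.910400+0.876600))/(1+1/16) = 8641/10000 ≈ 0.864100
step 5 [5y] swap r/1=1617/44431: DF=(1 − 1617/44431·(0.953700+0.910400+0.876600+0.864100))/(1+1617/44431) = 8383/10000 ≈ 0.838300
step 6 [6y] swap r/1=2007/52424: DF=(1 − 2007/52424·(0.953700+0.910400+0.876600+0.864100+0.838300))/(1+2007/52424) = 7993/10000 ≈ 0.799300
step 7 [7y] bond c/1=9/100: DF=(330177/250000 − 9/100·(0.953700+0.910400+0.876600+0.864100+0.838300+0.799300))/(1+9/100) = 1947/2500 ≈ 0.778800
step 8 [8y] bond c/1=3/200: DF=(168649/200000 − 3/200·(0.953700+0.910400+0.876600+0.864100+0.838300+0.799300+0.778800))/(1+3/200) = 3709/5000 ≈ 0.741800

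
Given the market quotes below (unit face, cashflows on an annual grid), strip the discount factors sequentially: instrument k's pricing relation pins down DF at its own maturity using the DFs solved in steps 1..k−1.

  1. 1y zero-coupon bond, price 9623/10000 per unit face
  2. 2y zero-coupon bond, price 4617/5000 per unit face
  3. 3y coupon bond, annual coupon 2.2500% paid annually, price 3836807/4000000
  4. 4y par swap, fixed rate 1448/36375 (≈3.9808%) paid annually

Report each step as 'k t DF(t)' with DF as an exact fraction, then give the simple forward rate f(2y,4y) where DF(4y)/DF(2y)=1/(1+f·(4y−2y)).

step 1 [1y] zero: DF = P = 9623/10000 ≈ 0.962300
step 2 [2y] zero: DF = P = 4617/5000 ≈ 0.923400
step 3 [3y] bond c/1=9/400: DF=(3836807/4000000 − 9/400·(0.962300+0.923400))/(1+9/400) = 4483/5000 ≈ 0.896600
step 4 [4y] swap r/1=1448/36375: DF=(1 − 1448/36375·(0.962300+0.923400+0.896600))/(1+1448/36375) = 1069/1250 ≈ 0.855200

1 1 9623/10000
2 2 4617/5000
3 3 4483/5000
4 4 1069/1250
f(2y,4y) = ((4617/5000)/(1069/1250) − 1)/(2) = 341/8552 ≈ 3.9874%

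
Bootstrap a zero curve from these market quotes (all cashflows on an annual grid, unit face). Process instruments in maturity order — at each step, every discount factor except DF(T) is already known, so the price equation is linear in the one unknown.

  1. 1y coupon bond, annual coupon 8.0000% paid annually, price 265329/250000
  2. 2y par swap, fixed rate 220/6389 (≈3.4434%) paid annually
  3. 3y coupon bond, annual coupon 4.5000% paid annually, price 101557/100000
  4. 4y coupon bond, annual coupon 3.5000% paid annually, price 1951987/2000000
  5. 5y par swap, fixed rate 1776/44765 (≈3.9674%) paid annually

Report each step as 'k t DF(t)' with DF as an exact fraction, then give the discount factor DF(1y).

step 1 [1y] bond c/1=2/25: DF=(265329/250000 − 2/25·(0))/(1+2/25) = 9827/10000 ≈ 0.982700
step 2 [2y] swap r/1=220/6389: DF=(1 − 220/6389·(0.982700))/(1+220/6389) = 467/500 ≈ 0.934000
step 3 [3y] bond c/1=9/200: DF=(101557/100000 − 9/200·(0.982700+0.934000))/(1+9/200) = 8893/10000 ≈ 0.889300
step 4 [4y] bond c/1=7/200: DF=(1951987/2000000 − 7/200·(0.982700+0.934000+0.889300))/(1+7/200) = 8481/10000 ≈ 0.848100
step 5 [5y] swap r/1=1776/44765: DF=(1 − 1776/44765·(0.982700+0.934000+0.889300+0.848100))/(1+1776/44765) = 514/625 ≈ 0.822400

1 1 9827/10000
2 2 467/500
3 3 8893/10000
4 4 8481/10000
5 5 514/625
DF(1y) = 9827/10000 ≈ 0.982700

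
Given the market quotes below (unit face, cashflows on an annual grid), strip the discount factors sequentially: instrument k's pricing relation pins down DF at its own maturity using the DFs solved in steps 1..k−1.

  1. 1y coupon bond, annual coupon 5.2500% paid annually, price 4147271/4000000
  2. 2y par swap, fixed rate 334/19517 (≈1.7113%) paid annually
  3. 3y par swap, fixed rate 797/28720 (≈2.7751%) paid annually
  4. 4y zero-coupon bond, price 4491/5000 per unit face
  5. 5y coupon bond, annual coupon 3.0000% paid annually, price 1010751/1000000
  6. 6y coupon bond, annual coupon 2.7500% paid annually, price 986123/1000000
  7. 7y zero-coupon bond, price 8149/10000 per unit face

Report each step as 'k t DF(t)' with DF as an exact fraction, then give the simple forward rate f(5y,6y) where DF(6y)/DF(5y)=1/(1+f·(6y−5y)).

step 1 [1y] bond c/1=21/400: DF=(4147271/4000000 − 21/400·(0))/(1+21/400) = 9851/10000 ≈ 0.985100
step 2 [2y] swap r/1=334/19517: DF=(1 − 334/19517·(0.985100))/(1+334/19517) = 4833/5000 ≈ 0.966600
step 3 [3y] swap r/1=797/28720: DF=(1 − 797/28720·(0.985100+0.966600))/(1+797/28720) = 9203/10000 ≈ 0.920300
step 4 [4y] zero: DF = P = 4491/5000 ≈ 0.898200
step 5 [5y] bond c/1=3/100: DF=(1010751/1000000 − 3/100·(0.985100+0.966600+0.920300+0.898200))/(1+3/100) = 1743/2000 ≈ 0.871500
step 6 [6y] bond c/1=11/400: DF=(986123/1000000 − 11/400·(0.985100+0.966600+0.920300+0.898200+0.871500))/(1+11/400) = 1671/2000 ≈ 0.835500
step 7 [7y] zero: DF = P = 8149/10000 ≈ 0.814900

1 1 9851/10000
2 2 4833/5000
3 3 9203/10000
4 4 4491/5000
5 5 1743/2000
6 6 1671/2000
7 7 8149/10000
f(5y,6y) = ((1743/2000)/(1671/2000) − 1)/(1) = 24/557 ≈ 4.3088%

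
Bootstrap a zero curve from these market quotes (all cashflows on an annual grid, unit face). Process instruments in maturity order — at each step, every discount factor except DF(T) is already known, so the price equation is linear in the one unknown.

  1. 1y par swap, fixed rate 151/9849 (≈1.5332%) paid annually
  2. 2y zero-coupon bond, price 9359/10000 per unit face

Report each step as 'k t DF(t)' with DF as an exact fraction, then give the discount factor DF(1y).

1 1 9849/10000
2 2 9359/10000
DF(1y) = 9849/10000 ≈ 0.984900

step 1 [1y] swap r/1=151/9849: DF=(1 − 151/9849·(0))/(1+151/9849) = 9849/10000 ≈ 0.984900
step 2 [2y] zero: DF = P = 9359/10000 ≈ 0.935900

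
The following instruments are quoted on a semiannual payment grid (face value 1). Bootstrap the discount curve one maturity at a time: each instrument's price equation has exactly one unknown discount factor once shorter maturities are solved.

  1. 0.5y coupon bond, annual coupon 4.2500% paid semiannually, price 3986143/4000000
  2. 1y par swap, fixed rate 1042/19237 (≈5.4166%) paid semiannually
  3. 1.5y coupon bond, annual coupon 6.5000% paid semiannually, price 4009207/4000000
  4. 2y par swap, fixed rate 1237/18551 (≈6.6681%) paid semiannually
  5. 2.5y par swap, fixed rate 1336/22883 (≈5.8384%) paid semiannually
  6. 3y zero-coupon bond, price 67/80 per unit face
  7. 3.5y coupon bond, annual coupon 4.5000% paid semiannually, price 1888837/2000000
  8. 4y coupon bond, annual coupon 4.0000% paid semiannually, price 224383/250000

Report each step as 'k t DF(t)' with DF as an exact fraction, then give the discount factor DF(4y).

step 1 [0.5y] bond c/2=17/800: DF=(3986143/4000000 − 17/800·(0))/(1+17/800) = 4879/5000 ≈ 0.975800
step 2 [1y] swap r/2=521/19237: DF=(1 − 521/19237·(0.975800))/(1+521/19237) = 9479/10000 ≈ 0.947900
step 3 [1.5y] bond c/2=13/400: DF=(4009207/4000000 − 13/400·(0.975800+0.947900))/(1+13/400) = 4551/5000 ≈ 0.910200
step 4 [2y] swap r/2=1237/37102: DF=(1 − 1237/37102·(0.975800+0.947900+0.910200))/(1+1237/37102) = 8763/10000 ≈ 0.876300
step 5 [2.5y] swap r/2=668/22883: DF=(1 − 668/22883·(0.975800+0.947900+0.910200+0.876300))/(1+668/22883) = 1083/1250 ≈ 0.866400
step 6 [3y] zero: DF = P = 67/80 ≈ 0.837500
step 7 [3.5y] bond c/2=9/400: DF=(1888837/2000000 − 9/400·(0.975800+0.947900+0.910200+0.876300+0.866400+0.837500))/(1+9/400) = 1609/2000 ≈ 0.804500
step 8 [4y] bond c/2=1/50: DF=(224383/250000 − 1/50·(0.975800+0.947900+0.910200+0.876300+0.866400+0.837500+0.804500))/(1+1/50) = 379/500 ≈ 0.758000

1 1/2 4879/5000
2 1 9479/10000
3 3/2 4551/5000
4 2 8763/10000
5 5/2 1083/1250
6 3 67/80
7 7/2 1609/2000
8 4 379/500
DF(4y) = 379/500 ≈ 0.758000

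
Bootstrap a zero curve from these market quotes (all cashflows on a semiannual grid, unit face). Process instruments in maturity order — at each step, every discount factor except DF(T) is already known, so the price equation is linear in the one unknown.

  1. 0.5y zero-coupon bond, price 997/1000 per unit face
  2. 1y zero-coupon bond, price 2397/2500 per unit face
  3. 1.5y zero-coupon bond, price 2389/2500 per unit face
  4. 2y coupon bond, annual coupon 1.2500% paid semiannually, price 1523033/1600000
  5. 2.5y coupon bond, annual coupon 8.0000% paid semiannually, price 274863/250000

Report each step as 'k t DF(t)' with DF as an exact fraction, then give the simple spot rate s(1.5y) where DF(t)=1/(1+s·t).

1 1/2 997/1000
2 1 2397/2500
3 3/2 2389/2500
4 2 9279/10000
5 5/2 1819/2000
s(1.5y) = (1/(2389/2500) − 1)/(3/2) = 74/2389 ≈ 3.0975%

step 1 [0.5y] zero: DF = P = 997/1000 ≈ 0.997000
step 2 [1y] zero: DF = P = 2397/2500 ≈ 0.958800
step 3 [1.5y] zero: DF = P = 2389/2500 ≈ 0.955600
step 4 [2y] bond c/2=1/160: DF=(1523033/1600000 − 1/160·(0.997000+0.958800+0.955600))/(1+1/160) = 9279/10000 ≈ 0.927900
step 5 [2.5y] bond c/2=1/25: DF=(274863/250000 − 1/25·(0.997000+0.958800+0.955600+0.927900))/(1+1/25) = 1819/2000 ≈ 0.909500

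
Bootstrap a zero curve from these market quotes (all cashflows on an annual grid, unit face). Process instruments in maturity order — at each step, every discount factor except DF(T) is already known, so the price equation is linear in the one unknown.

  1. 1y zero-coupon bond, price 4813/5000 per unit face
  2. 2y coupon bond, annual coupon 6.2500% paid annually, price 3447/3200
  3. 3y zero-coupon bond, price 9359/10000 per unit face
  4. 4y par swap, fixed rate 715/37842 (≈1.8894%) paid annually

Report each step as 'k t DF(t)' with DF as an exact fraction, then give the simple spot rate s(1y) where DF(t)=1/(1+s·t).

1 1 4813/5000
2 2 2393/2500
3 3 9359/10000
4 4 1857/2000
s(1y) = (1/(4813/5000) − 1)/(1) = 187/4813 ≈ 3.8853%

step 1 [1y] zero: DF = P = 4813/5000 ≈ 0.962600
step 2 [2y] bond c/1=1/16: DF=(3447/3200 − 1/16·(0.962600))/(1+1/16) = 2393/2500 ≈ 0.957200
step 3 [3y] zero: DF = P = 9359/10000 ≈ 0.935900
step 4 [4y] swap r/1=715/37842: DF=(1 − 715/37842·(0.962600+0.957200+0.935900))/(1+715/37842) = 1857/2000 ≈ 0.928500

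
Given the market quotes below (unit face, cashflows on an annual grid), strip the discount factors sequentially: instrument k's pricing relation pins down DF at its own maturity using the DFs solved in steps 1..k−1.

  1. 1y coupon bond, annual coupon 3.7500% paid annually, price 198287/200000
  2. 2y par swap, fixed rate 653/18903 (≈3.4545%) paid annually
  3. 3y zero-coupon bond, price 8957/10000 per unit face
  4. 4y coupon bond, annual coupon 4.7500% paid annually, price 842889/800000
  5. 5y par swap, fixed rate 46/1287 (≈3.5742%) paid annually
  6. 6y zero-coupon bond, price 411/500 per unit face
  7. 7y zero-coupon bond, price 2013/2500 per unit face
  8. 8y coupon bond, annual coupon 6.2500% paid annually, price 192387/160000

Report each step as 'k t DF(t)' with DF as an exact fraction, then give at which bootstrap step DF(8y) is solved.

1 1 2389/2500
2 2 9347/10000
3 3 8957/10000
4 4 1759/2000
5 5 839/1000
6 6 411/500
7 7 2013/2500
8 8 771/1000
DF(8y) is solved at step 8

step 1 [1y] bond c/1=3/80: DF=(198287/200000 − 3/80·(0))/(1+3/80) = 2389/2500 ≈ 0.955600
step 2 [2y] swap r/1=653/18903: DF=(1 − 653/18903·(0.955600))/(1+653/18903) = 9347/10000 ≈ 0.934700
step 3 [3y] zero: DF = P = 8957/10000 ≈ 0.895700
step 4 [4y] bond c/1=19/400: DF=(842889/800000 − 19/400·(0.955600+0.934700+0.895700))/(1+19/400) = 1759/2000 ≈ 0.879500
step 5 [5y] swap r/1=46/1287: DF=(1 − 46/1287·(0.955600+0.934700+0.895700+0.879500))/(1+46/1287) = 839/1000 ≈ 0.839000
step 6 [6y] zero: DF = P = 411/500 ≈ 0.822000
step 7 [7y] zero: DF = P = 2013/2500 ≈ 0.805200
step 8 [8y] bond c/1=1/16: DF=(192387/160000 − 1/16·(0.955600+0.934700+0.895700+0.879500+0.839000+0.822000+0.805200))/(1+1/16) = 771/1000 ≈ 0.771000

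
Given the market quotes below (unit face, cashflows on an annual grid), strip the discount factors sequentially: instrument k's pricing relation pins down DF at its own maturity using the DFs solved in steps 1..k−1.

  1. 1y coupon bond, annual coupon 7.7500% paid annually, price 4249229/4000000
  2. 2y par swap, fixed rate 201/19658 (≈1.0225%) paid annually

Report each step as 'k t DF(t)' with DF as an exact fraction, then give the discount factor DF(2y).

1 1 9859/10000
2 2 9799/10000
DF(2y) = 9799/10000 ≈ 0.979900

step 1 [1y] bond c/1=31/400: DF=(4249229/4000000 − 31/400·(0))/(1+31/400) = 9859/10000 ≈ 0.985900
step 2 [2y] swap r/1=201/19658: DF=(1 − 201/19658·(0.985900))/(1+201/19658) = 9799/10000 ≈ 0.979900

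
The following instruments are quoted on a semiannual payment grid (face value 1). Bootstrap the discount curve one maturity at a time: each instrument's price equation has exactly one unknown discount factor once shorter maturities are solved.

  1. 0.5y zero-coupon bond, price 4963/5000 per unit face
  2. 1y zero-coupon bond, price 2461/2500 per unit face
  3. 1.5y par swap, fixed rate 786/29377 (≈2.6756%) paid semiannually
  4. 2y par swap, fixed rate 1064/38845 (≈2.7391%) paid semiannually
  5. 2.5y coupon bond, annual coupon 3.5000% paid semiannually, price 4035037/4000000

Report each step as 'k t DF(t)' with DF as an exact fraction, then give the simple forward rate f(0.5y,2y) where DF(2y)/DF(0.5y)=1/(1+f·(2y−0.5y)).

1 1/2 4963/5000
2 1 2461/2500
3 3/2 9607/10000
4 2 2367/2500
5 5/2 4623/5000
f(0.5y,2y) = ((4963/5000)/(2367/2500) − 1)/(3/2) = 229/7101 ≈ 3.2249%

step 1 [0.5y] zero: DF = P = 4963/5000 ≈ 0.992600
step 2 [1y] zero: DF = P = 2461/2500 ≈ 0.984400
step 3 [1.5y] swap r/2=393/29377: DF=(1 − 393/29377·(0.992600+0.984400))/(1+393/29377) = 9607/10000 ≈ 0.960700
step 4 [2y] swap r/2=532/38845: DF=(1 − 532/38845·(0.992600+0.984400+0.960700))/(1+532/38845) = 2367/2500 ≈ 0.946800
step 5 [2.5y] bond c/2=7/400: DF=(4035037/4000000 − 7/400·(0.992600+0.984400+0.960700+0.946800))/(1+7/400) = 4623/5000 ≈ 0.924600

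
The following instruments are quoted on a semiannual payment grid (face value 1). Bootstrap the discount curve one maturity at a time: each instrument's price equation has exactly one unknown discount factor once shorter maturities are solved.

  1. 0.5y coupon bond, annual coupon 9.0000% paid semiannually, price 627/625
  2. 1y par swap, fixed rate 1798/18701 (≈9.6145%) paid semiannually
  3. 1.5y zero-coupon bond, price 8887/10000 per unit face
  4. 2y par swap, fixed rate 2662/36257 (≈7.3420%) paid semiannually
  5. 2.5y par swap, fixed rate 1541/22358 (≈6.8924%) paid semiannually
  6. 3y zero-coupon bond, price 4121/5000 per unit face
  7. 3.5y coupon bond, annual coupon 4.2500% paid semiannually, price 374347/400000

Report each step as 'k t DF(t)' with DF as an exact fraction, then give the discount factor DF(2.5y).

step 1 [0.5y] bond c/2=9/200: DF=(627/625 − 9/200·(0))/(1+9/200) = 24/25 ≈ 0.960000
step 2 [1y] swap r/2=899/18701: DF=(1 − 899/18701·(0.960000))/(1+899/18701) = 9101/10000 ≈ 0.910100
step 3 [1.5y] zero: DF = P = 8887/10000 ≈ 0.888700
step 4 [2y] swap r/2=1331/36257: DF=(1 − 1331/36257·(0.960000+0.910100+0.888700))/(1+1331/36257) = 8669/10000 ≈ 0.866900
step 5 [2.5y] swap r/2=1541/44716: DF=(1 − 1541/44716·(0.960000+0.910100+0.888700+0.866900))/(1+1541/44716) = 8459/10000 ≈ 0.845900
step 6 [3y] zero: DF = P = 4121/5000 ≈ 0.824200
step 7 [3.5y] bond c/2=17/800: DF=(374347/400000 − 17/800·(0.960000+0.910100+0.888700+0.866900+0.845900+0.824200))/(1+17/800) = 4031/5000 ≈ 0.806200

1 1/2 24/25
2 1 9101/10000
3 3/2 8887/10000
4 2 8669/10000
5 5/2 8459/10000
6 3 4121/5000
7 7/2 4031/5000
DF(2.5y) = 8459/10000 ≈ 0.845900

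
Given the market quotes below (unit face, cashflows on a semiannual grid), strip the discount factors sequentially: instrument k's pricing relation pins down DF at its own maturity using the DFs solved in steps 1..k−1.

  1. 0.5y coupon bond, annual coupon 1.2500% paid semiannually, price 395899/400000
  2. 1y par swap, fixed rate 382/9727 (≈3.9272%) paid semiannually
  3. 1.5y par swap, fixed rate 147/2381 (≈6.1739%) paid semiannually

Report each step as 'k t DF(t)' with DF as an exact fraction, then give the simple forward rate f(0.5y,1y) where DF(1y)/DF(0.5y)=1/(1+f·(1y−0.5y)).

step 1 [0.5y] bond c/2=1/160: DF=(395899/400000 − 1/160·(0))/(1+1/160) = 2459/2500 ≈ 0.983600
step 2 [1y] swap r/2=191/9727: DF=(1 − 191/9727·(0.983600))/(1+191/9727) = 4809/5000 ≈ 0.961800
step 3 [1.5y] swap r/2=147/4762: DF=(1 − 147/4762·(0.983600+0.961800))/(1+147/4762) = 4559/5000 ≈ 0.911800

1 1/2 2459/2500
2 1 4809/5000
3 3/2 4559/5000
f(0.5y,1y) = ((2459/2500)/(4809/5000) − 1)/(1/2) = 218/4809 ≈ 4.5332%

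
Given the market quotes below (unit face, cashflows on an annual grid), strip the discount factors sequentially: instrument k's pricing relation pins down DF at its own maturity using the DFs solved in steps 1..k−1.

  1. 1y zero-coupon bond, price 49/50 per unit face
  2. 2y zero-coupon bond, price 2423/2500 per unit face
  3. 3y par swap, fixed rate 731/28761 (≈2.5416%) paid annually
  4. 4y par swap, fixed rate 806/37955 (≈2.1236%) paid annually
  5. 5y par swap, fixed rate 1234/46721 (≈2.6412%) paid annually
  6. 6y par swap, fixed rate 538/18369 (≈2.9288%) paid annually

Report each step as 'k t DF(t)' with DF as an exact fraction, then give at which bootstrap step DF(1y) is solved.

1 1 49/50
2 2 2423/2500
3 3 9269/10000
4 4 4597/5000
5 5 4383/5000
6 6 4193/5000
DF(1y) is solved at step 1

step 1 [1y] zero: DF = P = 49/50 ≈ 0.980000
step 2 [2y] zero: DF = P = 2423/2500 ≈ 0.969200
step 3 [3y] swap r/1=731/28761: DF=(1 − 731/28761·(0.980000+0.969200))/(1+731/28761) = 9269/10000 ≈ 0.926900
step 4 [4y] swap r/1=806/37955: DF=(1 − 806/37955·(0.980000+0.969200+0.926900))/(1+806/37955) = 4597/5000 ≈ 0.919400
step 5 [5y] swap r/1=1234/46721: DF=(1 − 1234/46721·(0.980000+0.969200+0.926900+0.919400))/(1+1234/46721) = 4383/5000 ≈ 0.876600
step 6 [6y] swap r/1=538/18369: DF=(1 − 538/18369·(0.980000+0.969200+0.926900+0.919400+0.876600))/(1+538/18369) = 4193/5000 ≈ 0.838600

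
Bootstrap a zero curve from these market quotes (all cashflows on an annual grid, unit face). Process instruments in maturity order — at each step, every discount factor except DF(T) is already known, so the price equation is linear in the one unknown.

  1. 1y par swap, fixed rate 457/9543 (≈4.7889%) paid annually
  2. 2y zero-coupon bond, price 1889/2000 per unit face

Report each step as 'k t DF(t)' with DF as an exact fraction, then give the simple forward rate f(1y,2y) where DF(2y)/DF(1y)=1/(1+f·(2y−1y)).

step 1 [1y] swap r/1=457/9543: DF=(1 − 457/9543·(0))/(1+457/9543) = 9543/10000 ≈ 0.954300
step 2 [2y] zero: DF = P = 1889/2000 ≈ 0.944500

1 1 9543/10000
2 2 1889/2000
f(1y,2y) = ((9543/10000)/(1889/2000) − 1)/(1) = 98/9445 ≈ 1.0376%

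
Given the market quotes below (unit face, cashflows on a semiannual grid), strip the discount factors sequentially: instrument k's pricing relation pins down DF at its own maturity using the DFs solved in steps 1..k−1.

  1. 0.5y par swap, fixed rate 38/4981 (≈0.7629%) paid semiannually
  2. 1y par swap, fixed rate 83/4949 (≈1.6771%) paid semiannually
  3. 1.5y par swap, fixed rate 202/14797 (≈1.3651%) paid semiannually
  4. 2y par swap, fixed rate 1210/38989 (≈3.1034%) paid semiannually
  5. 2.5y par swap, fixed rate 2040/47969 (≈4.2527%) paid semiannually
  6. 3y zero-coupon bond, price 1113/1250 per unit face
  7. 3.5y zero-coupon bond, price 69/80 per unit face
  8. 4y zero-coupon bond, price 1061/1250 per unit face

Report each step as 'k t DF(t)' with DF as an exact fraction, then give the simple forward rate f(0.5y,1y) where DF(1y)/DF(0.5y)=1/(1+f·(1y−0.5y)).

1 1/2 4981/5000
2 1 4917/5000
3 3/2 4899/5000
4 2 1879/2000
5 5/2 449/500
6 3 1113/1250
7 7/2 69/80
8 4 1061/1250
f(0.5y,1y) = ((4981/5000)/(4917/5000) − 1)/(1/2) = 128/4917 ≈ 2.6032%

step 1 [0.5y] swap r/2=19/4981: DF=(1 − 19/4981·(0))/(1+19/4981) = 4981/5000 ≈ 0.996200
step 2 [1y] swap r/2=83/9898: DF=(1 − 83/9898·(0.996200))/(1+83/9898) = 4917/5000 ≈ 0.983400
step 3 [1.5y] swap r/2=101/14797: DF=(1 − 101/14797·(0.996200+0.983400))/(1+101/14797) = 4899/5000 ≈ 0.979800
step 4 [2y] swap r/2=605/38989: DF=(1 − 605/38989·(0.996200+0.983400+0.979800))/(1+605/38989) = 1879/2000 ≈ 0.939500
step 5 [2.5y] swap r/2=1020/47969: DF=(1 − 1020/47969·(0.996200+0.983400+0.979800+0.939500))/(1+1020/47969) = 449/500 ≈ 0.898000
step 6 [3y] zero: DF = P = 1113/1250 ≈ 0.890400
step 7 [3.5y] zero: DF = P = 69/80 ≈ 0.862500
step 8 [4y] zero: DF = P = 1061/1250 ≈ 0.848800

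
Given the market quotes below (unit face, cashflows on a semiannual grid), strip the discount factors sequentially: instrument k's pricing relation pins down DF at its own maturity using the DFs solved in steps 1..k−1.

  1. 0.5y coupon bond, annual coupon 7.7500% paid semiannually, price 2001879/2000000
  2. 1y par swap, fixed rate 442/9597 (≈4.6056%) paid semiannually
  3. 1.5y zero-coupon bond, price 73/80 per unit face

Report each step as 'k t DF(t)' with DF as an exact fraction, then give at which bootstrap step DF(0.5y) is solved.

1 1/2 2409/2500
2 1 4779/5000
3 3/2 73/80
DF(0.5y) is solved at step 1

step 1 [0.5y] bond c/2=31/800: DF=(2001879/2000000 − 31/800·(0))/(1+31/800) = 2409/2500 ≈ 0.963600
step 2 [1y] swap r/2=221/9597: DF=(1 − 221/9597·(0.963600))/(1+221/9597) = 4779/5000 ≈ 0.955800
step 3 [1.5y] zero: DF = P = 73/80 ≈ 0.912500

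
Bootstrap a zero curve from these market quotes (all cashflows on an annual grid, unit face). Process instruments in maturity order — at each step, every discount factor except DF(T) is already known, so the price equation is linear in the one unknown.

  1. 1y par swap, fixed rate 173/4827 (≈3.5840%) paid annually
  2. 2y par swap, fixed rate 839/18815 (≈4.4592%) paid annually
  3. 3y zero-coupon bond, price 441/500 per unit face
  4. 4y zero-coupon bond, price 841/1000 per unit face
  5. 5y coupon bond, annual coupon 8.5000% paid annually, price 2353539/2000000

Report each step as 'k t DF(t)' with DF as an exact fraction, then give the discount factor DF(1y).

1 1 4827/5000
2 2 9161/10000
3 3 441/500
4 4 841/1000
5 5 4011/5000
DF(1y) = 4827/5000 ≈ 0.965400

step 1 [1y] swap r/1=173/4827: DF=(1 − 173/4827·(0))/(1+173/4827) = 4827/5000 ≈ 0.965400
step 2 [2y] swap r/1=839/18815: DF=(1 − 839/18815·(0.965400))/(1+839/18815) = 9161/10000 ≈ 0.916100
step 3 [3y] zero: DF = P = 441/500 ≈ 0.882000
step 4 [4y] zero: DF = P = 841/1000 ≈ 0.841000
step 5 [5y] bond c/1=17/200: DF=(2353539/2000000 − 17/200·(0.965400+0.916100+0.882000+0.841000))/(1+17/200) = 4011/5000 ≈ 0.802200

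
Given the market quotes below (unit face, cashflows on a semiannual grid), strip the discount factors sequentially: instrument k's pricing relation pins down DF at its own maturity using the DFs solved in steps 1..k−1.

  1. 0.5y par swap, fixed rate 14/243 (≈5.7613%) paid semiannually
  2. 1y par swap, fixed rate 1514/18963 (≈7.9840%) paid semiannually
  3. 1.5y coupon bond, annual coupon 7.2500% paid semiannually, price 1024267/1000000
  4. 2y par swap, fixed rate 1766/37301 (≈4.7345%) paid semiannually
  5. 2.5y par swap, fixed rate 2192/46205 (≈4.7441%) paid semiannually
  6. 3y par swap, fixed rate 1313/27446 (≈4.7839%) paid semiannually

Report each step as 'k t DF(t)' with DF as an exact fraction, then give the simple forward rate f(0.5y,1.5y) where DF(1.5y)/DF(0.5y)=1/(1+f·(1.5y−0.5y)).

step 1 [0.5y] swap r/2=7/243: DF=(1 − 7/243·(0))/(1+7/243) = 243/250 ≈ 0.972000
step 2 [1y] swap r/2=757/18963: DF=(1 − 757/18963·(0.972000))/(1+757/18963) = 9243/10000 ≈ 0.924300
step 3 [1.5y] bond c/2=29/800: DF=(1024267/1000000 − 29/800·(0.972000+0.924300))/(1+29/800) = 9221/10000 ≈ 0.922100
step 4 [2y] swap r/2=883/37301: DF=(1 − 883/37301·(0.972000+0.924300+0.922100))/(1+883/37301) = 9117/10000 ≈ 0.911700
step 5 [2.5y] swap r/2=1096/46205: DF=(1 − 1096/46205·(0.972000+0.924300+0.922100+0.911700))/(1+1096/46205) = 1113/1250 ≈ 0.890400
step 6 [3y] swap r/2=1313/54892: DF=(1 − 1313/54892·(0.972000+0.924300+0.922100+0.911700+0.890400))/(1+1313/54892) = 8687/10000 ≈ 0.868700

1 1/2 243/250
2 1 9243/10000
3 3/2 9221/10000
4 2 9117/10000
5 5/2 1113/1250
6 3 8687/10000
f(0.5y,1.5y) = ((243/250)/(9221/10000) − 1)/(1) = 499/9221 ≈ 5.4116%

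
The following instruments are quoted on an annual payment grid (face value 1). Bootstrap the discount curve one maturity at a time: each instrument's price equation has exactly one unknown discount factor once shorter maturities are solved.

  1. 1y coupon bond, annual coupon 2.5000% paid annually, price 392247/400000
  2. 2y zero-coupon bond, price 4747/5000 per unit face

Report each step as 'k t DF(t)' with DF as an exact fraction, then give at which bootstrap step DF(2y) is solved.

step 1 [1y] bond c/1=1/40: DF=(392247/400000 − 1/40·(0))/(1+1/40) = 9567/10000 ≈ 0.956700
step 2 [2y] zero: DF = P = 4747/5000 ≈ 0.949400

1 1 9567/10000
2 2 4747/5000
DF(2y) is solved at step 2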